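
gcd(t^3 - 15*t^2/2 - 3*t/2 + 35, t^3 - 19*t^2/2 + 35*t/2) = t^2 - 19*t/2 + 35/2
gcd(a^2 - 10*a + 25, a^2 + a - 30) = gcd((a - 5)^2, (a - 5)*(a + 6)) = a - 5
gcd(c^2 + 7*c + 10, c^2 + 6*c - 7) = 1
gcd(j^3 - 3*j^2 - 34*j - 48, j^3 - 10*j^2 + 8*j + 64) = j^2 - 6*j - 16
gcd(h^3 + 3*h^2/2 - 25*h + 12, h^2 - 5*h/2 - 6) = h - 4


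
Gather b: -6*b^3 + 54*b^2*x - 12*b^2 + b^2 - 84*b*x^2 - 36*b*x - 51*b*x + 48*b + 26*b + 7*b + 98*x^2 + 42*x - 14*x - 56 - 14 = -6*b^3 + b^2*(54*x - 11) + b*(-84*x^2 - 87*x + 81) + 98*x^2 + 28*x - 70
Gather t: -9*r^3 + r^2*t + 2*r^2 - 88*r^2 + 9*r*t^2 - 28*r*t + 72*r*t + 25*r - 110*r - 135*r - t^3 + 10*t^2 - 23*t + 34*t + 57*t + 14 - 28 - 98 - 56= -9*r^3 - 86*r^2 - 220*r - t^3 + t^2*(9*r + 10) + t*(r^2 + 44*r + 68) - 168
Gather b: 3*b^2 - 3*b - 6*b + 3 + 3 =3*b^2 - 9*b + 6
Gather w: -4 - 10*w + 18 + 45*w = 35*w + 14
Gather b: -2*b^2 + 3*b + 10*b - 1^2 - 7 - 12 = -2*b^2 + 13*b - 20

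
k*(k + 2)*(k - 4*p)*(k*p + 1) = k^4*p - 4*k^3*p^2 + 2*k^3*p + k^3 - 8*k^2*p^2 - 4*k^2*p + 2*k^2 - 8*k*p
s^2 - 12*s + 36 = (s - 6)^2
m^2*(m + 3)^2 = m^4 + 6*m^3 + 9*m^2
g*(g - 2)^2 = g^3 - 4*g^2 + 4*g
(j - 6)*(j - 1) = j^2 - 7*j + 6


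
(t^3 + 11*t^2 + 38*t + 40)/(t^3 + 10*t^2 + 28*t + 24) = (t^2 + 9*t + 20)/(t^2 + 8*t + 12)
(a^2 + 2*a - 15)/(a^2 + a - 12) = (a + 5)/(a + 4)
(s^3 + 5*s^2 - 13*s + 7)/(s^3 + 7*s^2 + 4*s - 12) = (s^2 + 6*s - 7)/(s^2 + 8*s + 12)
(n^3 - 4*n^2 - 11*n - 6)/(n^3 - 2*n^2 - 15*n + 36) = (n^3 - 4*n^2 - 11*n - 6)/(n^3 - 2*n^2 - 15*n + 36)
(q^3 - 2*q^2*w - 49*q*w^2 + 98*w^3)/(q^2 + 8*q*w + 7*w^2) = (q^2 - 9*q*w + 14*w^2)/(q + w)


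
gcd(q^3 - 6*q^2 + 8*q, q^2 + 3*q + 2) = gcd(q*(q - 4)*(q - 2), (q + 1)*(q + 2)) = 1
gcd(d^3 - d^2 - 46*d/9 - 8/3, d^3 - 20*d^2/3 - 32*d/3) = d + 4/3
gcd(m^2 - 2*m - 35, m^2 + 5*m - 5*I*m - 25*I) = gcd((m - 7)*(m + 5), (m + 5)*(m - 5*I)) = m + 5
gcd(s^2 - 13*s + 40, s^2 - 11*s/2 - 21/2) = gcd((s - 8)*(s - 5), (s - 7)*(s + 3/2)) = 1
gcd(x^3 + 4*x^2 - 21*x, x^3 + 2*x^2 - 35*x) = x^2 + 7*x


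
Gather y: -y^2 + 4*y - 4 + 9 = -y^2 + 4*y + 5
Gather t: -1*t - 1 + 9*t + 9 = 8*t + 8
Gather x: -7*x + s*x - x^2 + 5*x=-x^2 + x*(s - 2)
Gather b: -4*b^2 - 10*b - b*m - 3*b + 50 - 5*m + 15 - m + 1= -4*b^2 + b*(-m - 13) - 6*m + 66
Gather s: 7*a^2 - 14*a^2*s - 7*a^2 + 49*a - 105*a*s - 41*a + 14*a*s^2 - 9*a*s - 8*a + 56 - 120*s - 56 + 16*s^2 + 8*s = s^2*(14*a + 16) + s*(-14*a^2 - 114*a - 112)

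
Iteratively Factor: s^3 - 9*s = (s - 3)*(s^2 + 3*s) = (s - 3)*(s + 3)*(s)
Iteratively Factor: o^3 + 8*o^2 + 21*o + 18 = (o + 3)*(o^2 + 5*o + 6) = (o + 2)*(o + 3)*(o + 3)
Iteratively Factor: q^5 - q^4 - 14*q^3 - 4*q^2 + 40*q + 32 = (q + 2)*(q^4 - 3*q^3 - 8*q^2 + 12*q + 16) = (q - 4)*(q + 2)*(q^3 + q^2 - 4*q - 4) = (q - 4)*(q + 2)^2*(q^2 - q - 2) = (q - 4)*(q - 2)*(q + 2)^2*(q + 1)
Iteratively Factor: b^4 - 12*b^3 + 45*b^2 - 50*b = (b - 2)*(b^3 - 10*b^2 + 25*b) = (b - 5)*(b - 2)*(b^2 - 5*b) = (b - 5)^2*(b - 2)*(b)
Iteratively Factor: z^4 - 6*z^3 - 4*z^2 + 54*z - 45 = (z - 5)*(z^3 - z^2 - 9*z + 9) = (z - 5)*(z - 3)*(z^2 + 2*z - 3) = (z - 5)*(z - 3)*(z - 1)*(z + 3)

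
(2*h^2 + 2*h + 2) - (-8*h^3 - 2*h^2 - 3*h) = 8*h^3 + 4*h^2 + 5*h + 2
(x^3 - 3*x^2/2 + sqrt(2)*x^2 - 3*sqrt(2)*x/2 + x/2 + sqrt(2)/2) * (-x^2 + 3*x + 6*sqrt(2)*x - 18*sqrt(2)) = -x^5 + 9*x^4/2 + 5*sqrt(2)*x^4 - 45*sqrt(2)*x^3/2 + 7*x^3 - 105*x^2/2 + 25*sqrt(2)*x^2 - 15*sqrt(2)*x/2 + 60*x - 18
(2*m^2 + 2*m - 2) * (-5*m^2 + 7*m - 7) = -10*m^4 + 4*m^3 + 10*m^2 - 28*m + 14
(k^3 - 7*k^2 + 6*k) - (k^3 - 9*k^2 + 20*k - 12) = 2*k^2 - 14*k + 12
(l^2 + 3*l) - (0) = l^2 + 3*l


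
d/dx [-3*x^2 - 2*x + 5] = -6*x - 2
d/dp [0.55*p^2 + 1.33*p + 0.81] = 1.1*p + 1.33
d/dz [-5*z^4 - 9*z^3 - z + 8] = -20*z^3 - 27*z^2 - 1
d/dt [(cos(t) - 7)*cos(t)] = (7 - 2*cos(t))*sin(t)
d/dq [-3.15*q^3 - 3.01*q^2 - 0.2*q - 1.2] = -9.45*q^2 - 6.02*q - 0.2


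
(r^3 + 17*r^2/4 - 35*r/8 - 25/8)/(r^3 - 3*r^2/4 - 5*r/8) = (r + 5)/r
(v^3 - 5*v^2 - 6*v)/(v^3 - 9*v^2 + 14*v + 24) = v/(v - 4)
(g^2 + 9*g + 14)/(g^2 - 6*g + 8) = (g^2 + 9*g + 14)/(g^2 - 6*g + 8)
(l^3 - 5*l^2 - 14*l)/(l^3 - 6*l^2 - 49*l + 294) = l*(l + 2)/(l^2 + l - 42)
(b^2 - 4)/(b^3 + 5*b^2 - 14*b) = (b + 2)/(b*(b + 7))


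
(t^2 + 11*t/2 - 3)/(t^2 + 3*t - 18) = (t - 1/2)/(t - 3)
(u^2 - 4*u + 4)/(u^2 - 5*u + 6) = (u - 2)/(u - 3)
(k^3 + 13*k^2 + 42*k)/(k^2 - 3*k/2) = 2*(k^2 + 13*k + 42)/(2*k - 3)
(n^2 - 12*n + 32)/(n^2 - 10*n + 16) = (n - 4)/(n - 2)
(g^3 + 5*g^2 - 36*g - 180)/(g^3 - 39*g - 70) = (g^2 - 36)/(g^2 - 5*g - 14)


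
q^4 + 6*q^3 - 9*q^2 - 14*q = q*(q - 2)*(q + 1)*(q + 7)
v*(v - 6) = v^2 - 6*v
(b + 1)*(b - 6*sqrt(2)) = b^2 - 6*sqrt(2)*b + b - 6*sqrt(2)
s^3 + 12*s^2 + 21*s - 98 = (s - 2)*(s + 7)^2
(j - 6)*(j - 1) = j^2 - 7*j + 6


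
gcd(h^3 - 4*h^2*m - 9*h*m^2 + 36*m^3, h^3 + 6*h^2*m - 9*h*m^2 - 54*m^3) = h^2 - 9*m^2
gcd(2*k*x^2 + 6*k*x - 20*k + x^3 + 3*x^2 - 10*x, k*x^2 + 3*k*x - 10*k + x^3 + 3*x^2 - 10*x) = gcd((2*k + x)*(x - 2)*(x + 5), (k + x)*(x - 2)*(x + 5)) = x^2 + 3*x - 10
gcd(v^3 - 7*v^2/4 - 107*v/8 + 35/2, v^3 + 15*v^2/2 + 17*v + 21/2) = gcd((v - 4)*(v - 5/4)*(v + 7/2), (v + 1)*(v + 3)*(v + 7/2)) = v + 7/2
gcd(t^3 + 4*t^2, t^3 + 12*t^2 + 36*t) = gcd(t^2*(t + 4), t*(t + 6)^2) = t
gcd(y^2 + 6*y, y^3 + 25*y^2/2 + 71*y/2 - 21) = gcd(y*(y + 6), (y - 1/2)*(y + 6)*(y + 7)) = y + 6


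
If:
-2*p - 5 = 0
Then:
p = -5/2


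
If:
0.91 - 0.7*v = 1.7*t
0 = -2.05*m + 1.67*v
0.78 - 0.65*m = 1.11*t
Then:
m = 2.09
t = -0.52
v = 2.56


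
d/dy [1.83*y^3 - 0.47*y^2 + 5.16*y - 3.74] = 5.49*y^2 - 0.94*y + 5.16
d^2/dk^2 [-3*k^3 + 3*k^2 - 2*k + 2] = 6 - 18*k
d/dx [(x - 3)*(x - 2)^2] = (x - 2)*(3*x - 8)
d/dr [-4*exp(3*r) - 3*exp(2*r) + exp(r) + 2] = (-12*exp(2*r) - 6*exp(r) + 1)*exp(r)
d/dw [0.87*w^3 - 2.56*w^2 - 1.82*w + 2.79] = 2.61*w^2 - 5.12*w - 1.82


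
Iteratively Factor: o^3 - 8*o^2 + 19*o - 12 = (o - 4)*(o^2 - 4*o + 3) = (o - 4)*(o - 3)*(o - 1)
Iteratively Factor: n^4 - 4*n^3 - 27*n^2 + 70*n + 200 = (n + 2)*(n^3 - 6*n^2 - 15*n + 100) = (n + 2)*(n + 4)*(n^2 - 10*n + 25) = (n - 5)*(n + 2)*(n + 4)*(n - 5)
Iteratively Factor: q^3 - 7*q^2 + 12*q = (q - 3)*(q^2 - 4*q) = (q - 4)*(q - 3)*(q)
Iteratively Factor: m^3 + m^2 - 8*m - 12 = (m + 2)*(m^2 - m - 6) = (m - 3)*(m + 2)*(m + 2)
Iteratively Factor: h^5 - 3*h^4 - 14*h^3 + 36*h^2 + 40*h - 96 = (h + 3)*(h^4 - 6*h^3 + 4*h^2 + 24*h - 32) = (h + 2)*(h + 3)*(h^3 - 8*h^2 + 20*h - 16) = (h - 4)*(h + 2)*(h + 3)*(h^2 - 4*h + 4) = (h - 4)*(h - 2)*(h + 2)*(h + 3)*(h - 2)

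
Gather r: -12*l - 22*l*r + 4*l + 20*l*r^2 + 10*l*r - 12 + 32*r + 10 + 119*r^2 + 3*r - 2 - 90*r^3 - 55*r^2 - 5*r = -8*l - 90*r^3 + r^2*(20*l + 64) + r*(30 - 12*l) - 4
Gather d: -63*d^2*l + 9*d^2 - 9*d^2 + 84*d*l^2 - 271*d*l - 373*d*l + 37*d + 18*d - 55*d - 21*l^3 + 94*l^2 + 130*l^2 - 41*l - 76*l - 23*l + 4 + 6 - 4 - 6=-63*d^2*l + d*(84*l^2 - 644*l) - 21*l^3 + 224*l^2 - 140*l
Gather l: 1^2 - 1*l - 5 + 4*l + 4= 3*l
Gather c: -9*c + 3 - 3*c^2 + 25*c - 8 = -3*c^2 + 16*c - 5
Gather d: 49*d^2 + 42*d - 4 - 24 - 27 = 49*d^2 + 42*d - 55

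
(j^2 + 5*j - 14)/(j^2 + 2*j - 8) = (j + 7)/(j + 4)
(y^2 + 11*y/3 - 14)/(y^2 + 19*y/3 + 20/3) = (3*y^2 + 11*y - 42)/(3*y^2 + 19*y + 20)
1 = 1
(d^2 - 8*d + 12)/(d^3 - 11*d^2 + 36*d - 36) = 1/(d - 3)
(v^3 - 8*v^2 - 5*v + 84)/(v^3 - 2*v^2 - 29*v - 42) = (v - 4)/(v + 2)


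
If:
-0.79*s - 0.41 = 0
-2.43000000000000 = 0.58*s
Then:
No Solution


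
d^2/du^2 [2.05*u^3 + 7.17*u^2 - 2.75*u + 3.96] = 12.3*u + 14.34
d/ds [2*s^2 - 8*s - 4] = 4*s - 8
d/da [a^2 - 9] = 2*a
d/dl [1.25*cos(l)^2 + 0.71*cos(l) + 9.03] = -(2.5*cos(l) + 0.71)*sin(l)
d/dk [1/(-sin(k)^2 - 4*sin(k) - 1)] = 2*(sin(k) + 2)*cos(k)/(sin(k)^2 + 4*sin(k) + 1)^2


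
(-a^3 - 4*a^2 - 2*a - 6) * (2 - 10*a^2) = 10*a^5 + 40*a^4 + 18*a^3 + 52*a^2 - 4*a - 12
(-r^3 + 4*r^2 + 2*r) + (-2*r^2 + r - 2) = -r^3 + 2*r^2 + 3*r - 2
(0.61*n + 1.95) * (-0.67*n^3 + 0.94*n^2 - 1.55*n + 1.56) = -0.4087*n^4 - 0.7331*n^3 + 0.8875*n^2 - 2.0709*n + 3.042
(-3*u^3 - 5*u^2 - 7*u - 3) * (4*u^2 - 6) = -12*u^5 - 20*u^4 - 10*u^3 + 18*u^2 + 42*u + 18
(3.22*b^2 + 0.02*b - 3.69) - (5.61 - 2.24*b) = 3.22*b^2 + 2.26*b - 9.3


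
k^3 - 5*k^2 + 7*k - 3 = (k - 3)*(k - 1)^2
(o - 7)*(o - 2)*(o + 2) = o^3 - 7*o^2 - 4*o + 28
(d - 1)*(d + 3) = d^2 + 2*d - 3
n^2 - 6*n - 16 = (n - 8)*(n + 2)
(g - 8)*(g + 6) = g^2 - 2*g - 48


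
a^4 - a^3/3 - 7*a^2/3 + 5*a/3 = a*(a - 1)^2*(a + 5/3)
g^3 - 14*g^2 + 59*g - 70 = (g - 7)*(g - 5)*(g - 2)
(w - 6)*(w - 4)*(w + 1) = w^3 - 9*w^2 + 14*w + 24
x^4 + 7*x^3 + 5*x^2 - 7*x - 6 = (x - 1)*(x + 1)^2*(x + 6)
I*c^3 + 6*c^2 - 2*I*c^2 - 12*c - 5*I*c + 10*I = (c - 2)*(c - 5*I)*(I*c + 1)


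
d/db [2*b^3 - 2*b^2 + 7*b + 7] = 6*b^2 - 4*b + 7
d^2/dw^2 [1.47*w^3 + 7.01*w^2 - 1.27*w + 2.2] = 8.82*w + 14.02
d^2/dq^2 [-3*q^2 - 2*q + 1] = -6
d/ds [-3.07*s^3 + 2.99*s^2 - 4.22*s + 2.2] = -9.21*s^2 + 5.98*s - 4.22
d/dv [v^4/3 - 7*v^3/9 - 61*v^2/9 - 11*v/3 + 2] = 4*v^3/3 - 7*v^2/3 - 122*v/9 - 11/3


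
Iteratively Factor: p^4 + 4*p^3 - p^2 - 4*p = (p + 1)*(p^3 + 3*p^2 - 4*p) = p*(p + 1)*(p^2 + 3*p - 4) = p*(p + 1)*(p + 4)*(p - 1)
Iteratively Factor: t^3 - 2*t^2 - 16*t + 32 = (t - 4)*(t^2 + 2*t - 8) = (t - 4)*(t + 4)*(t - 2)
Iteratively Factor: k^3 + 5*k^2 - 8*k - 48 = (k + 4)*(k^2 + k - 12) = (k + 4)^2*(k - 3)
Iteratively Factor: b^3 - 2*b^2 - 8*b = (b + 2)*(b^2 - 4*b) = b*(b + 2)*(b - 4)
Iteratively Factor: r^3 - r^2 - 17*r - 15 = (r + 3)*(r^2 - 4*r - 5) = (r + 1)*(r + 3)*(r - 5)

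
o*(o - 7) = o^2 - 7*o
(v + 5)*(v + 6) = v^2 + 11*v + 30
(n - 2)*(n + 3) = n^2 + n - 6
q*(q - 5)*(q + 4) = q^3 - q^2 - 20*q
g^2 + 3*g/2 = g*(g + 3/2)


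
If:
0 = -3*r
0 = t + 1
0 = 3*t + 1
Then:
No Solution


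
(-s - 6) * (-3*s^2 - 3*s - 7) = 3*s^3 + 21*s^2 + 25*s + 42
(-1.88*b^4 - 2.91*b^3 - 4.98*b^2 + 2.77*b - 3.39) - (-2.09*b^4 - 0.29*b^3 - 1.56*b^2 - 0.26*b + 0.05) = 0.21*b^4 - 2.62*b^3 - 3.42*b^2 + 3.03*b - 3.44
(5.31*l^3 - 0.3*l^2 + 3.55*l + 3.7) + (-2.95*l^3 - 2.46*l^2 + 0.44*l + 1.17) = 2.36*l^3 - 2.76*l^2 + 3.99*l + 4.87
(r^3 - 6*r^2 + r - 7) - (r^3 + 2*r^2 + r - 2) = -8*r^2 - 5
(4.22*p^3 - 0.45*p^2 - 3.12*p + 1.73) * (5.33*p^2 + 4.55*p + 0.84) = 22.4926*p^5 + 16.8025*p^4 - 15.1323*p^3 - 5.3531*p^2 + 5.2507*p + 1.4532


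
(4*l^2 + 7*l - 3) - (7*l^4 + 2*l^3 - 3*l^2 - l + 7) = -7*l^4 - 2*l^3 + 7*l^2 + 8*l - 10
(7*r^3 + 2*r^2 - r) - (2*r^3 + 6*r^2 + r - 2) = 5*r^3 - 4*r^2 - 2*r + 2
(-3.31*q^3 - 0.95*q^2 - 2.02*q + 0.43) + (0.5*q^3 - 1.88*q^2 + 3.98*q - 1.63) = -2.81*q^3 - 2.83*q^2 + 1.96*q - 1.2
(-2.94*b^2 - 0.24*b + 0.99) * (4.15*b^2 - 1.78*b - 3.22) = -12.201*b^4 + 4.2372*b^3 + 14.0025*b^2 - 0.9894*b - 3.1878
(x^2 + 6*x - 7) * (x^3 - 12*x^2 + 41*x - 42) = x^5 - 6*x^4 - 38*x^3 + 288*x^2 - 539*x + 294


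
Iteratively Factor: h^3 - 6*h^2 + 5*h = (h)*(h^2 - 6*h + 5) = h*(h - 1)*(h - 5)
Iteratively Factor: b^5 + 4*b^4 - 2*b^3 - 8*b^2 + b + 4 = (b - 1)*(b^4 + 5*b^3 + 3*b^2 - 5*b - 4) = (b - 1)*(b + 1)*(b^3 + 4*b^2 - b - 4) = (b - 1)^2*(b + 1)*(b^2 + 5*b + 4) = (b - 1)^2*(b + 1)*(b + 4)*(b + 1)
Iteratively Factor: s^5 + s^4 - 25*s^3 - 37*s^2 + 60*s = (s - 1)*(s^4 + 2*s^3 - 23*s^2 - 60*s) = (s - 1)*(s + 4)*(s^3 - 2*s^2 - 15*s) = (s - 5)*(s - 1)*(s + 4)*(s^2 + 3*s) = (s - 5)*(s - 1)*(s + 3)*(s + 4)*(s)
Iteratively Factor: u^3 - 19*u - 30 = (u - 5)*(u^2 + 5*u + 6) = (u - 5)*(u + 3)*(u + 2)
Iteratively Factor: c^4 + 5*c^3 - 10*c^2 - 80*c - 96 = (c + 2)*(c^3 + 3*c^2 - 16*c - 48) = (c + 2)*(c + 4)*(c^2 - c - 12) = (c - 4)*(c + 2)*(c + 4)*(c + 3)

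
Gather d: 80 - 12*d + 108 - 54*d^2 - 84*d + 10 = -54*d^2 - 96*d + 198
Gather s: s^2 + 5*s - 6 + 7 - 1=s^2 + 5*s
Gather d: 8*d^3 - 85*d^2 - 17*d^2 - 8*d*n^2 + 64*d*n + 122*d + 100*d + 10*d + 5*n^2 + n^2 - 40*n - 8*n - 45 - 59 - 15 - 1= 8*d^3 - 102*d^2 + d*(-8*n^2 + 64*n + 232) + 6*n^2 - 48*n - 120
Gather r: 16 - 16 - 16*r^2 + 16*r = -16*r^2 + 16*r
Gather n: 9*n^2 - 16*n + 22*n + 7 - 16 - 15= 9*n^2 + 6*n - 24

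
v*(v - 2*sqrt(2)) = v^2 - 2*sqrt(2)*v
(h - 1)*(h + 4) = h^2 + 3*h - 4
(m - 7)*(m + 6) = m^2 - m - 42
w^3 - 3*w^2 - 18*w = w*(w - 6)*(w + 3)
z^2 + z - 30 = (z - 5)*(z + 6)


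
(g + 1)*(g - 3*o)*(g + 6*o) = g^3 + 3*g^2*o + g^2 - 18*g*o^2 + 3*g*o - 18*o^2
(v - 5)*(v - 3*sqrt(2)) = v^2 - 5*v - 3*sqrt(2)*v + 15*sqrt(2)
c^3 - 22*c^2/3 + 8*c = c*(c - 6)*(c - 4/3)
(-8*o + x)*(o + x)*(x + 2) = -8*o^2*x - 16*o^2 - 7*o*x^2 - 14*o*x + x^3 + 2*x^2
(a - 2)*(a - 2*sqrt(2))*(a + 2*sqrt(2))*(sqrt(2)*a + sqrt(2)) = sqrt(2)*a^4 - sqrt(2)*a^3 - 10*sqrt(2)*a^2 + 8*sqrt(2)*a + 16*sqrt(2)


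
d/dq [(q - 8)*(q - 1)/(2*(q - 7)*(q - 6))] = (-2*q^2 + 34*q - 137)/(q^4 - 26*q^3 + 253*q^2 - 1092*q + 1764)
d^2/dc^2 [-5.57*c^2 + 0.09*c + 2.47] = -11.1400000000000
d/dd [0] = 0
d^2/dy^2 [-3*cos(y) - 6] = 3*cos(y)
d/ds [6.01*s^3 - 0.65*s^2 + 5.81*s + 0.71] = 18.03*s^2 - 1.3*s + 5.81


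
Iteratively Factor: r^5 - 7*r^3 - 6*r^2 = (r + 1)*(r^4 - r^3 - 6*r^2) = (r + 1)*(r + 2)*(r^3 - 3*r^2) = r*(r + 1)*(r + 2)*(r^2 - 3*r) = r*(r - 3)*(r + 1)*(r + 2)*(r)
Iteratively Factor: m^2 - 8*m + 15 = (m - 5)*(m - 3)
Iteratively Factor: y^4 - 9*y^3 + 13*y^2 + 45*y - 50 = (y - 5)*(y^3 - 4*y^2 - 7*y + 10) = (y - 5)*(y - 1)*(y^2 - 3*y - 10) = (y - 5)*(y - 1)*(y + 2)*(y - 5)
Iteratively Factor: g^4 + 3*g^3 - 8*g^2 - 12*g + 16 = (g + 4)*(g^3 - g^2 - 4*g + 4) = (g + 2)*(g + 4)*(g^2 - 3*g + 2) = (g - 2)*(g + 2)*(g + 4)*(g - 1)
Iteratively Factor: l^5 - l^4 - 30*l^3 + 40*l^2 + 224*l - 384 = (l + 4)*(l^4 - 5*l^3 - 10*l^2 + 80*l - 96) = (l - 4)*(l + 4)*(l^3 - l^2 - 14*l + 24) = (l - 4)*(l - 2)*(l + 4)*(l^2 + l - 12) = (l - 4)*(l - 2)*(l + 4)^2*(l - 3)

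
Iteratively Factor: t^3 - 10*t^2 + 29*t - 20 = (t - 5)*(t^2 - 5*t + 4) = (t - 5)*(t - 1)*(t - 4)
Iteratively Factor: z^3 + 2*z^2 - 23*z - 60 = (z + 4)*(z^2 - 2*z - 15) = (z - 5)*(z + 4)*(z + 3)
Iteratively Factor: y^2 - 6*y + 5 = (y - 5)*(y - 1)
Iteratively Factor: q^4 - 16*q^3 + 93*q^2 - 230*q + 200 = (q - 2)*(q^3 - 14*q^2 + 65*q - 100) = (q - 5)*(q - 2)*(q^2 - 9*q + 20) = (q - 5)*(q - 4)*(q - 2)*(q - 5)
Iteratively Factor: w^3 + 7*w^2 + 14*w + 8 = (w + 4)*(w^2 + 3*w + 2) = (w + 2)*(w + 4)*(w + 1)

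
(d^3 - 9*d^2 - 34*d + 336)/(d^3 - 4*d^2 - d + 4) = (d^3 - 9*d^2 - 34*d + 336)/(d^3 - 4*d^2 - d + 4)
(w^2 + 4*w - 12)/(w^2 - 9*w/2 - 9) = 2*(-w^2 - 4*w + 12)/(-2*w^2 + 9*w + 18)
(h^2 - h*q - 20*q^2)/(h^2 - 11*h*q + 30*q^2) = (-h - 4*q)/(-h + 6*q)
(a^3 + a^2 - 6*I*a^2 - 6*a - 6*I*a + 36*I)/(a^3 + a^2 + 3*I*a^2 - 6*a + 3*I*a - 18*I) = (a - 6*I)/(a + 3*I)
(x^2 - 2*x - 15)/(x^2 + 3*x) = (x - 5)/x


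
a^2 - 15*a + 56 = (a - 8)*(a - 7)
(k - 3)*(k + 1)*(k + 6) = k^3 + 4*k^2 - 15*k - 18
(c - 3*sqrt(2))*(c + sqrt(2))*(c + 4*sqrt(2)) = c^3 + 2*sqrt(2)*c^2 - 22*c - 24*sqrt(2)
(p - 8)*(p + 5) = p^2 - 3*p - 40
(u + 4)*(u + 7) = u^2 + 11*u + 28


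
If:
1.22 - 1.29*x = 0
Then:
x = 0.95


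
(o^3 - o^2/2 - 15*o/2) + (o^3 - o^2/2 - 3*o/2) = 2*o^3 - o^2 - 9*o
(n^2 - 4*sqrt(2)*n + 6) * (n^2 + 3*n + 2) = n^4 - 4*sqrt(2)*n^3 + 3*n^3 - 12*sqrt(2)*n^2 + 8*n^2 - 8*sqrt(2)*n + 18*n + 12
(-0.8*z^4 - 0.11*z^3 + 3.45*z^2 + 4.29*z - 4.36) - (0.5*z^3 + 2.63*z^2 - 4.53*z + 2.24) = -0.8*z^4 - 0.61*z^3 + 0.82*z^2 + 8.82*z - 6.6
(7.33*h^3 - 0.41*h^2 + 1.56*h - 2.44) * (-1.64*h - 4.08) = -12.0212*h^4 - 29.234*h^3 - 0.8856*h^2 - 2.3632*h + 9.9552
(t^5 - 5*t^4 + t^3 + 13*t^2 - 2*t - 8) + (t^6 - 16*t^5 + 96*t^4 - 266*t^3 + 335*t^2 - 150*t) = t^6 - 15*t^5 + 91*t^4 - 265*t^3 + 348*t^2 - 152*t - 8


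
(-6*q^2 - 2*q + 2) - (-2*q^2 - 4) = -4*q^2 - 2*q + 6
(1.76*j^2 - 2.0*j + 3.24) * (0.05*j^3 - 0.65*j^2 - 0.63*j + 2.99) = 0.088*j^5 - 1.244*j^4 + 0.3532*j^3 + 4.4164*j^2 - 8.0212*j + 9.6876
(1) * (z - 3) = z - 3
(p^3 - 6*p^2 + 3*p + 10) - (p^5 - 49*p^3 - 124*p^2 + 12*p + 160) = -p^5 + 50*p^3 + 118*p^2 - 9*p - 150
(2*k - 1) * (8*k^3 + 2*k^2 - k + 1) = 16*k^4 - 4*k^3 - 4*k^2 + 3*k - 1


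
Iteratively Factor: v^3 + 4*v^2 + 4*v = (v + 2)*(v^2 + 2*v) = v*(v + 2)*(v + 2)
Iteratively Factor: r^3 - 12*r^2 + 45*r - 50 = (r - 2)*(r^2 - 10*r + 25) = (r - 5)*(r - 2)*(r - 5)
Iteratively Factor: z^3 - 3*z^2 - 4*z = (z)*(z^2 - 3*z - 4) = z*(z + 1)*(z - 4)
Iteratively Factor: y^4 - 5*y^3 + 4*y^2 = (y)*(y^3 - 5*y^2 + 4*y) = y^2*(y^2 - 5*y + 4) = y^2*(y - 1)*(y - 4)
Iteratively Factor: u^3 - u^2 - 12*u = (u)*(u^2 - u - 12) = u*(u - 4)*(u + 3)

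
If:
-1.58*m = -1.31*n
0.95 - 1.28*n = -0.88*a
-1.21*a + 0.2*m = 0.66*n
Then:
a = -0.24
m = 0.48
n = 0.58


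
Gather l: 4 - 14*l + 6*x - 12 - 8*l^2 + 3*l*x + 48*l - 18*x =-8*l^2 + l*(3*x + 34) - 12*x - 8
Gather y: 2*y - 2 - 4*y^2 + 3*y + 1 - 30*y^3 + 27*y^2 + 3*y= -30*y^3 + 23*y^2 + 8*y - 1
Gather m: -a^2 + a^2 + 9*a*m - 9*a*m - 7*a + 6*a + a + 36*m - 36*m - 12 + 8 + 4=0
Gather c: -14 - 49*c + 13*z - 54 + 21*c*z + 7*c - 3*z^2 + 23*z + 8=c*(21*z - 42) - 3*z^2 + 36*z - 60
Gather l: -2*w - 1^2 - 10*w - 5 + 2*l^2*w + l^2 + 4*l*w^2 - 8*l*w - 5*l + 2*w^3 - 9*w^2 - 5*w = l^2*(2*w + 1) + l*(4*w^2 - 8*w - 5) + 2*w^3 - 9*w^2 - 17*w - 6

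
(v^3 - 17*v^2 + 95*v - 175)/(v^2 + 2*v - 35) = (v^2 - 12*v + 35)/(v + 7)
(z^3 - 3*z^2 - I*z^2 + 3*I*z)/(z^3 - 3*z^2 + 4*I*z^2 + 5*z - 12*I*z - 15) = z/(z + 5*I)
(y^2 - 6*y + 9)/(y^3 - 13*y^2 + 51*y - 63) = 1/(y - 7)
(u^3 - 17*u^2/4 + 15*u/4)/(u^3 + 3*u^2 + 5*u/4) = (4*u^2 - 17*u + 15)/(4*u^2 + 12*u + 5)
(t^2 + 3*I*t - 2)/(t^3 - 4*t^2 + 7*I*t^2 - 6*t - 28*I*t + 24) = (t + 2*I)/(t^2 + t*(-4 + 6*I) - 24*I)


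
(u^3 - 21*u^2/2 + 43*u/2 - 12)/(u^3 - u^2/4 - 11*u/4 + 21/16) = 8*(u^2 - 9*u + 8)/(8*u^2 + 10*u - 7)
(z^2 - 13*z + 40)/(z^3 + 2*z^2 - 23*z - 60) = (z - 8)/(z^2 + 7*z + 12)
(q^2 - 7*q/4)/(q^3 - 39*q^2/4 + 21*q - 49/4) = q/(q^2 - 8*q + 7)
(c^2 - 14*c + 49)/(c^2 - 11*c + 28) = (c - 7)/(c - 4)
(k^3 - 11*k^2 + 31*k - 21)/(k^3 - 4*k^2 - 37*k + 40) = (k^2 - 10*k + 21)/(k^2 - 3*k - 40)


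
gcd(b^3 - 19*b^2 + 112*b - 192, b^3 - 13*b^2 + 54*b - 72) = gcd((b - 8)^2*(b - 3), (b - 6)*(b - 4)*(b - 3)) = b - 3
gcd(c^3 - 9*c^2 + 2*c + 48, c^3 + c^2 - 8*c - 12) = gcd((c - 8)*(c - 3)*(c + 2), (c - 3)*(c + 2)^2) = c^2 - c - 6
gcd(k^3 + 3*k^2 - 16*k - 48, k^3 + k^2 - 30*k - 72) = k^2 + 7*k + 12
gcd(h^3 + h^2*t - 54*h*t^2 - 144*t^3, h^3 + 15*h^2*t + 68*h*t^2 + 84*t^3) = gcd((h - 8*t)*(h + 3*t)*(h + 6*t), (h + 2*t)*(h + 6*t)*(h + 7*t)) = h + 6*t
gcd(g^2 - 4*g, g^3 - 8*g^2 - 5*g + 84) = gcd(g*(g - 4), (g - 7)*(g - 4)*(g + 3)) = g - 4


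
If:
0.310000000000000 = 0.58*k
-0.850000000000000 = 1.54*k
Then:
No Solution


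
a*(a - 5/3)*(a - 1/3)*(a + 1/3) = a^4 - 5*a^3/3 - a^2/9 + 5*a/27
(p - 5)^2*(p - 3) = p^3 - 13*p^2 + 55*p - 75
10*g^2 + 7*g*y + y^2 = (2*g + y)*(5*g + y)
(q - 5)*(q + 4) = q^2 - q - 20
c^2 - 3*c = c*(c - 3)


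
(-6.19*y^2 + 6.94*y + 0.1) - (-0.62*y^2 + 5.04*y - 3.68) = -5.57*y^2 + 1.9*y + 3.78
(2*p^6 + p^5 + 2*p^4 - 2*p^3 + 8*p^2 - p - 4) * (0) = 0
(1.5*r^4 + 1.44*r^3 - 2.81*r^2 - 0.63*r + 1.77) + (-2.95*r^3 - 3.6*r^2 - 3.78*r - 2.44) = 1.5*r^4 - 1.51*r^3 - 6.41*r^2 - 4.41*r - 0.67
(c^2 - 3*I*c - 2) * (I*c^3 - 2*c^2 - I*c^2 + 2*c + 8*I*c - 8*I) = I*c^5 + c^4 - I*c^4 - c^3 + 12*I*c^3 + 28*c^2 - 12*I*c^2 - 28*c - 16*I*c + 16*I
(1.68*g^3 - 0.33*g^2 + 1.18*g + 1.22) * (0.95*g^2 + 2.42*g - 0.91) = 1.596*g^5 + 3.7521*g^4 - 1.2064*g^3 + 4.3149*g^2 + 1.8786*g - 1.1102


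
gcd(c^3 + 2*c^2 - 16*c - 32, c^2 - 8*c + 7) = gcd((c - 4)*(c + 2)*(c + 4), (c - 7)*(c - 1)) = 1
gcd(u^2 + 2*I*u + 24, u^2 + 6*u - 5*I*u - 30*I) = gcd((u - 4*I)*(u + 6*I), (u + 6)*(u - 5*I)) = 1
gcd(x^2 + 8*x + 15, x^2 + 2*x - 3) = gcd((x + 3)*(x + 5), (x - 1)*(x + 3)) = x + 3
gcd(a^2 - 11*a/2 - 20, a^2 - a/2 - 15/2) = a + 5/2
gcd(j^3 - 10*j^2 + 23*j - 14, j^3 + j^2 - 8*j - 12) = 1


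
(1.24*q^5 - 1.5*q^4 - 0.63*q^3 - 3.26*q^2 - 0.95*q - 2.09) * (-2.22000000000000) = -2.7528*q^5 + 3.33*q^4 + 1.3986*q^3 + 7.2372*q^2 + 2.109*q + 4.6398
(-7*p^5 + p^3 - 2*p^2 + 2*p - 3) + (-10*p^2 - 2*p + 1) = -7*p^5 + p^3 - 12*p^2 - 2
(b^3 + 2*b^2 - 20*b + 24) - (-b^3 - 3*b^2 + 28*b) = 2*b^3 + 5*b^2 - 48*b + 24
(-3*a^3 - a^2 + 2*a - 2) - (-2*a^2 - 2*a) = -3*a^3 + a^2 + 4*a - 2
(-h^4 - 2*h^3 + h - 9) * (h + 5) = -h^5 - 7*h^4 - 10*h^3 + h^2 - 4*h - 45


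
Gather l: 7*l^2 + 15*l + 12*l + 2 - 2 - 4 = 7*l^2 + 27*l - 4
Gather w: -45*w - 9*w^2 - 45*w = -9*w^2 - 90*w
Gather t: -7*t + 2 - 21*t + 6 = 8 - 28*t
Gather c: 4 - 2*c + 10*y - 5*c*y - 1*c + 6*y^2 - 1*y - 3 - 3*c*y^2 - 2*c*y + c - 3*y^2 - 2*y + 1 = c*(-3*y^2 - 7*y - 2) + 3*y^2 + 7*y + 2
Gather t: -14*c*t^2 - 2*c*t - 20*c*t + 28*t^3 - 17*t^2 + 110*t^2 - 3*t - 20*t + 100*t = 28*t^3 + t^2*(93 - 14*c) + t*(77 - 22*c)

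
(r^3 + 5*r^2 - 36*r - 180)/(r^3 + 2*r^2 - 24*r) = (r^2 - r - 30)/(r*(r - 4))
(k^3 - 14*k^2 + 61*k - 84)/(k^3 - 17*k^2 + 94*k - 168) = (k - 3)/(k - 6)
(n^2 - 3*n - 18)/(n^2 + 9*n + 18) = (n - 6)/(n + 6)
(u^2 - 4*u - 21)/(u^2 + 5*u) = (u^2 - 4*u - 21)/(u*(u + 5))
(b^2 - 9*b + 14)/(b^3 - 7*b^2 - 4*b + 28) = 1/(b + 2)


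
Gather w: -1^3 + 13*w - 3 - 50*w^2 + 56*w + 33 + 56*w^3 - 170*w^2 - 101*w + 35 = 56*w^3 - 220*w^2 - 32*w + 64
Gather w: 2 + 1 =3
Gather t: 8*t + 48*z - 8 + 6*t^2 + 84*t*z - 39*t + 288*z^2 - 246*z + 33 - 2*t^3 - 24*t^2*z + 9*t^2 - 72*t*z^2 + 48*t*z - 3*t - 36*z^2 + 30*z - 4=-2*t^3 + t^2*(15 - 24*z) + t*(-72*z^2 + 132*z - 34) + 252*z^2 - 168*z + 21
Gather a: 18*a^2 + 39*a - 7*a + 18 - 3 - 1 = 18*a^2 + 32*a + 14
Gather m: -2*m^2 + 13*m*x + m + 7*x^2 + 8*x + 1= -2*m^2 + m*(13*x + 1) + 7*x^2 + 8*x + 1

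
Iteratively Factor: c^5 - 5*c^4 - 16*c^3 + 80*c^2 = (c)*(c^4 - 5*c^3 - 16*c^2 + 80*c) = c*(c - 4)*(c^3 - c^2 - 20*c) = c*(c - 4)*(c + 4)*(c^2 - 5*c) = c*(c - 5)*(c - 4)*(c + 4)*(c)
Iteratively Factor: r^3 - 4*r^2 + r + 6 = (r - 2)*(r^2 - 2*r - 3) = (r - 3)*(r - 2)*(r + 1)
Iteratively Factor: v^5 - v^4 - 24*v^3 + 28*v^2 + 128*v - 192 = (v + 3)*(v^4 - 4*v^3 - 12*v^2 + 64*v - 64) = (v - 4)*(v + 3)*(v^3 - 12*v + 16) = (v - 4)*(v - 2)*(v + 3)*(v^2 + 2*v - 8) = (v - 4)*(v - 2)*(v + 3)*(v + 4)*(v - 2)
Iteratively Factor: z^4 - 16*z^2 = (z - 4)*(z^3 + 4*z^2) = (z - 4)*(z + 4)*(z^2) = z*(z - 4)*(z + 4)*(z)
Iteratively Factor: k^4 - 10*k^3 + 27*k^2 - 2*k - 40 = (k + 1)*(k^3 - 11*k^2 + 38*k - 40) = (k - 2)*(k + 1)*(k^2 - 9*k + 20) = (k - 5)*(k - 2)*(k + 1)*(k - 4)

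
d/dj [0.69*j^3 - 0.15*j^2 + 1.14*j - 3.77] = 2.07*j^2 - 0.3*j + 1.14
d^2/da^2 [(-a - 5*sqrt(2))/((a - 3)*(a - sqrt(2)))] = 2*((a - 3)^2*(a - sqrt(2)) - (a - 3)^2*(a + 5*sqrt(2)) + (a - 3)*(a - sqrt(2))^2 - (a - 3)*(a - sqrt(2))*(a + 5*sqrt(2)) - (a - sqrt(2))^2*(a + 5*sqrt(2)))/((a - 3)^3*(a - sqrt(2))^3)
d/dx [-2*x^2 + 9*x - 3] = 9 - 4*x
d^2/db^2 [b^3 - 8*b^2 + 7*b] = 6*b - 16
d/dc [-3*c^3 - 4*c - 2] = -9*c^2 - 4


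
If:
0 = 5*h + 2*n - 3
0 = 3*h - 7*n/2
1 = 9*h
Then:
No Solution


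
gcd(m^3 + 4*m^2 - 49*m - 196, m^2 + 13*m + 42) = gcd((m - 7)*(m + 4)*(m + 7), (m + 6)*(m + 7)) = m + 7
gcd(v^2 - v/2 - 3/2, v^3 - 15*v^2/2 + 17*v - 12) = v - 3/2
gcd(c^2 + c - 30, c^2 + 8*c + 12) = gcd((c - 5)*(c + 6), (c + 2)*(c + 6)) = c + 6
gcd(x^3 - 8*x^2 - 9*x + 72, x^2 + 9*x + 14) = 1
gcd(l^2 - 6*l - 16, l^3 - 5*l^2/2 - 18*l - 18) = l + 2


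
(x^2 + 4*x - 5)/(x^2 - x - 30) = (x - 1)/(x - 6)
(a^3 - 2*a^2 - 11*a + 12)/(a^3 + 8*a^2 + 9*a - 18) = (a - 4)/(a + 6)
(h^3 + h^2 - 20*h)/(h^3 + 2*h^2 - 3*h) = (h^2 + h - 20)/(h^2 + 2*h - 3)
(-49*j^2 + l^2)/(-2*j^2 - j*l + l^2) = (49*j^2 - l^2)/(2*j^2 + j*l - l^2)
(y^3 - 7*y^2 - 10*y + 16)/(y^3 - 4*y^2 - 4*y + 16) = (y^2 - 9*y + 8)/(y^2 - 6*y + 8)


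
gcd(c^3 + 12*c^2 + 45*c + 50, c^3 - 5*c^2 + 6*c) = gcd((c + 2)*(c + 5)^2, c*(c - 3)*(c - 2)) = 1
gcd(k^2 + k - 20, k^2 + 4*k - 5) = k + 5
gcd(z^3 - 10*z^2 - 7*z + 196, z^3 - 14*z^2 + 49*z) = z^2 - 14*z + 49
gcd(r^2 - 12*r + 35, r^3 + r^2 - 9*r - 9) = 1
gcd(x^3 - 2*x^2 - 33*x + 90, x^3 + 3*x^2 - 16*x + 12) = x + 6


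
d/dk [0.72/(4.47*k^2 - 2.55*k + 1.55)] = (1.836 - 6.4368*k)/(4.47*k^2 - 2.55*k + 1.55)^2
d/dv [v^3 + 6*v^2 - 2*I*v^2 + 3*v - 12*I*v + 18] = 3*v^2 + 4*v*(3 - I) + 3 - 12*I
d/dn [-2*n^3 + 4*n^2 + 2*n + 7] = -6*n^2 + 8*n + 2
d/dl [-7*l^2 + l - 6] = 1 - 14*l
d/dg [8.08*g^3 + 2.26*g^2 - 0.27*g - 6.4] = 24.24*g^2 + 4.52*g - 0.27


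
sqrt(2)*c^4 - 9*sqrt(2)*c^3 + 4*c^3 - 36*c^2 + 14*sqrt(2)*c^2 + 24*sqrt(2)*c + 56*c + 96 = (c - 6)*(c - 4)*(c + 2*sqrt(2))*(sqrt(2)*c + sqrt(2))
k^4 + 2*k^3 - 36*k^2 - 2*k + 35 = (k - 5)*(k - 1)*(k + 1)*(k + 7)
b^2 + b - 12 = (b - 3)*(b + 4)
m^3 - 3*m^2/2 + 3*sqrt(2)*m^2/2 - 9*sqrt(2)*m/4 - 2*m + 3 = (m - 3/2)*(m - sqrt(2)/2)*(m + 2*sqrt(2))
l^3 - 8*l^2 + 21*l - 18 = (l - 3)^2*(l - 2)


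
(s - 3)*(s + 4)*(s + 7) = s^3 + 8*s^2 - 5*s - 84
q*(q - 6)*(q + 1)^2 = q^4 - 4*q^3 - 11*q^2 - 6*q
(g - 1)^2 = g^2 - 2*g + 1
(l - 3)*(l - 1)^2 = l^3 - 5*l^2 + 7*l - 3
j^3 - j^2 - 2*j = j*(j - 2)*(j + 1)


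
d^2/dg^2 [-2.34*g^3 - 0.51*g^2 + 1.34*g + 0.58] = -14.04*g - 1.02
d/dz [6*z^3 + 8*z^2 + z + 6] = 18*z^2 + 16*z + 1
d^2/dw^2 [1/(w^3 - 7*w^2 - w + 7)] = 2*((7 - 3*w)*(w^3 - 7*w^2 - w + 7) + (-3*w^2 + 14*w + 1)^2)/(w^3 - 7*w^2 - w + 7)^3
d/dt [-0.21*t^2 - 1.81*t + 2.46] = -0.42*t - 1.81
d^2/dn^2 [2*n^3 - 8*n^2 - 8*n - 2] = 12*n - 16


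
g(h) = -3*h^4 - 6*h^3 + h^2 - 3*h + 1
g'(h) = -12*h^3 - 18*h^2 + 2*h - 3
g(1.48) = -35.09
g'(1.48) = -78.37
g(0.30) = 0.00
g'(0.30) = -4.34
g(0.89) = -6.99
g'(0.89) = -23.94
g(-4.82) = -908.66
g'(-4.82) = 912.94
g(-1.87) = 12.66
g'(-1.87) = 8.79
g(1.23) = -19.21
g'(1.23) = -50.10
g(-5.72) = -2037.71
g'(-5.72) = 1642.42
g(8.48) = -19124.65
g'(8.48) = -8598.03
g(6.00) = -5165.00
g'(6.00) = -3231.00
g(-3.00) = -62.00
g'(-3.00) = 153.00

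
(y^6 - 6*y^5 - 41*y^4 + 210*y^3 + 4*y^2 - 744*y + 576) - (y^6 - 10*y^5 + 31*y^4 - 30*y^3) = 4*y^5 - 72*y^4 + 240*y^3 + 4*y^2 - 744*y + 576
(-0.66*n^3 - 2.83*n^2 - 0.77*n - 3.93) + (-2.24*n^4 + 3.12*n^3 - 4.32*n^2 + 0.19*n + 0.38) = -2.24*n^4 + 2.46*n^3 - 7.15*n^2 - 0.58*n - 3.55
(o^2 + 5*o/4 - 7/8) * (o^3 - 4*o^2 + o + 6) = o^5 - 11*o^4/4 - 39*o^3/8 + 43*o^2/4 + 53*o/8 - 21/4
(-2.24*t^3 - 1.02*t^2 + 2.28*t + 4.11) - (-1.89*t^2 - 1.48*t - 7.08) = -2.24*t^3 + 0.87*t^2 + 3.76*t + 11.19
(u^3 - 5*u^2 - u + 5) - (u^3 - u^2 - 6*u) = -4*u^2 + 5*u + 5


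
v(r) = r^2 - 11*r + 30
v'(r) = 2*r - 11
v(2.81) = 6.99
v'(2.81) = -5.38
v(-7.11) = 158.76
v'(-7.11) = -25.22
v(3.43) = 4.03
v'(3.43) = -4.14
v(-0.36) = 34.09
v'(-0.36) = -11.72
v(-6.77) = 150.30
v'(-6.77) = -24.54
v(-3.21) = 75.61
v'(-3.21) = -17.42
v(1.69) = 14.27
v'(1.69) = -7.62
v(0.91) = 20.82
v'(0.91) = -9.18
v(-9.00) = 210.00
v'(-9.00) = -29.00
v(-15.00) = 420.00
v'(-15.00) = -41.00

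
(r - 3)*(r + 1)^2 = r^3 - r^2 - 5*r - 3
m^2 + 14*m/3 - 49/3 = (m - 7/3)*(m + 7)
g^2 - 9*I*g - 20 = (g - 5*I)*(g - 4*I)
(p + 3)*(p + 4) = p^2 + 7*p + 12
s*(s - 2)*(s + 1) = s^3 - s^2 - 2*s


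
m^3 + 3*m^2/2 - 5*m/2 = m*(m - 1)*(m + 5/2)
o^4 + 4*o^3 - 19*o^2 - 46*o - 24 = (o - 4)*(o + 1)^2*(o + 6)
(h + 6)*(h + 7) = h^2 + 13*h + 42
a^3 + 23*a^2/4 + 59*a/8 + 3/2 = (a + 1/4)*(a + 3/2)*(a + 4)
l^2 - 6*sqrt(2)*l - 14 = (l - 7*sqrt(2))*(l + sqrt(2))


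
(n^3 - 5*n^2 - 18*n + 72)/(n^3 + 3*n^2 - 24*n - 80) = (n^2 - 9*n + 18)/(n^2 - n - 20)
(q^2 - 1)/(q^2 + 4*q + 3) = (q - 1)/(q + 3)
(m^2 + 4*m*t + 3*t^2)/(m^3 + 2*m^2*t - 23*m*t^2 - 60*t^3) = (-m - t)/(-m^2 + m*t + 20*t^2)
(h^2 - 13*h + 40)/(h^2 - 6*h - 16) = (h - 5)/(h + 2)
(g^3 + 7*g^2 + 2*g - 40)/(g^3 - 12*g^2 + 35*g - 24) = (g^3 + 7*g^2 + 2*g - 40)/(g^3 - 12*g^2 + 35*g - 24)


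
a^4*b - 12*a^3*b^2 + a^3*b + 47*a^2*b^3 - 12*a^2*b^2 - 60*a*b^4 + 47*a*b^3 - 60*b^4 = (a - 5*b)*(a - 4*b)*(a - 3*b)*(a*b + b)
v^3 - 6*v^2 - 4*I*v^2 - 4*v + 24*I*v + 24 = (v - 6)*(v - 2*I)^2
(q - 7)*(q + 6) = q^2 - q - 42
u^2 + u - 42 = (u - 6)*(u + 7)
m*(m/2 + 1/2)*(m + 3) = m^3/2 + 2*m^2 + 3*m/2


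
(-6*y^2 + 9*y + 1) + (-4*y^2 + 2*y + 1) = -10*y^2 + 11*y + 2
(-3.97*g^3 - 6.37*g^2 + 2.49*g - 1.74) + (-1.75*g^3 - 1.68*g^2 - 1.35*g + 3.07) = -5.72*g^3 - 8.05*g^2 + 1.14*g + 1.33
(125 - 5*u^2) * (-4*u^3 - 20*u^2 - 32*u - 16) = 20*u^5 + 100*u^4 - 340*u^3 - 2420*u^2 - 4000*u - 2000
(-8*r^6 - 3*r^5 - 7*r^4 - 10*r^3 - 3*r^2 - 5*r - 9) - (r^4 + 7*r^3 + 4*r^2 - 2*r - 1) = -8*r^6 - 3*r^5 - 8*r^4 - 17*r^3 - 7*r^2 - 3*r - 8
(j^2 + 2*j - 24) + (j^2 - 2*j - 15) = 2*j^2 - 39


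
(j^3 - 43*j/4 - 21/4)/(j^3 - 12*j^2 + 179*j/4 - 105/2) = (2*j^2 + 7*j + 3)/(2*j^2 - 17*j + 30)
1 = 1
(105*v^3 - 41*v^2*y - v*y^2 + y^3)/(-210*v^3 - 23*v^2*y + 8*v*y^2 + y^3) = (-3*v + y)/(6*v + y)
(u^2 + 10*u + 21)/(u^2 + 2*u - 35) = (u + 3)/(u - 5)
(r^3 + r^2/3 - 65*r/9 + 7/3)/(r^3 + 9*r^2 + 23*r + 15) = (9*r^2 - 24*r + 7)/(9*(r^2 + 6*r + 5))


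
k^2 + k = k*(k + 1)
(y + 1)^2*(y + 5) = y^3 + 7*y^2 + 11*y + 5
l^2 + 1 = (l - I)*(l + I)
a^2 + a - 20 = (a - 4)*(a + 5)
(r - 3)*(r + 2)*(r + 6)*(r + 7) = r^4 + 12*r^3 + 23*r^2 - 120*r - 252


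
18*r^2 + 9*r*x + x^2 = (3*r + x)*(6*r + x)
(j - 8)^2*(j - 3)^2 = j^4 - 22*j^3 + 169*j^2 - 528*j + 576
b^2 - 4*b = b*(b - 4)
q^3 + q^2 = q^2*(q + 1)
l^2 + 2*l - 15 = (l - 3)*(l + 5)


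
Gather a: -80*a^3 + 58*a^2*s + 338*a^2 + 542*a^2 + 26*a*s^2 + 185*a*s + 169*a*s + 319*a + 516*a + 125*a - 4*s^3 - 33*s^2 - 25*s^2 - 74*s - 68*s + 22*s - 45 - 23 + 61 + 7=-80*a^3 + a^2*(58*s + 880) + a*(26*s^2 + 354*s + 960) - 4*s^3 - 58*s^2 - 120*s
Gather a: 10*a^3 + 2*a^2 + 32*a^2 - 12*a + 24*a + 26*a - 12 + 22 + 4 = 10*a^3 + 34*a^2 + 38*a + 14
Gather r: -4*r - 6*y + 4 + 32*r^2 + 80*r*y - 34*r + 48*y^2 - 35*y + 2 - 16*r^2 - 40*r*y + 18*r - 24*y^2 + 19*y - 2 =16*r^2 + r*(40*y - 20) + 24*y^2 - 22*y + 4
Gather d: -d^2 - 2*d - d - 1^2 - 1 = -d^2 - 3*d - 2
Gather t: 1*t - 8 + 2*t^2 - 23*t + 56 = 2*t^2 - 22*t + 48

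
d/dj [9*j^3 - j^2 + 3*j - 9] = 27*j^2 - 2*j + 3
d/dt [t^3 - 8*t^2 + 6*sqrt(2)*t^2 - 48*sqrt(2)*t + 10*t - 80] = 3*t^2 - 16*t + 12*sqrt(2)*t - 48*sqrt(2) + 10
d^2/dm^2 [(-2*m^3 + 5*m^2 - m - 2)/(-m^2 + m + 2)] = 4/(m^3 + 3*m^2 + 3*m + 1)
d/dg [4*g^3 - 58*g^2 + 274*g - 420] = 12*g^2 - 116*g + 274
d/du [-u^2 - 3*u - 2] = -2*u - 3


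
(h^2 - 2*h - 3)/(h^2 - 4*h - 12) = (-h^2 + 2*h + 3)/(-h^2 + 4*h + 12)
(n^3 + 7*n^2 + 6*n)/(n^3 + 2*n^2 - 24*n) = (n + 1)/(n - 4)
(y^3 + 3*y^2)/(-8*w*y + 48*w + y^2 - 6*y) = y^2*(y + 3)/(-8*w*y + 48*w + y^2 - 6*y)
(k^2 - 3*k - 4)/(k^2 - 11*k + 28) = (k + 1)/(k - 7)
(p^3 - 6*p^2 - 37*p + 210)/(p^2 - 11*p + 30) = (p^2 - p - 42)/(p - 6)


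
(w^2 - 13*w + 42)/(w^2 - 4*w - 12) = (w - 7)/(w + 2)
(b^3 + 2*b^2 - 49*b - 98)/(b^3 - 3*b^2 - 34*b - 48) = (b^2 - 49)/(b^2 - 5*b - 24)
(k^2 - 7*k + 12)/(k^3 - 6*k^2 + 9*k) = (k - 4)/(k*(k - 3))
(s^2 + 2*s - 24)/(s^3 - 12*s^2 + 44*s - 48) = (s + 6)/(s^2 - 8*s + 12)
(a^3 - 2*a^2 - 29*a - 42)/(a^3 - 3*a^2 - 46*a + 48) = (a^3 - 2*a^2 - 29*a - 42)/(a^3 - 3*a^2 - 46*a + 48)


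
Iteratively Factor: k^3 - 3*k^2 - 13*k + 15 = (k - 5)*(k^2 + 2*k - 3) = (k - 5)*(k - 1)*(k + 3)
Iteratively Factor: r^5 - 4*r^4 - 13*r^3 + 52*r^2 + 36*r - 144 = (r + 3)*(r^4 - 7*r^3 + 8*r^2 + 28*r - 48) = (r - 3)*(r + 3)*(r^3 - 4*r^2 - 4*r + 16) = (r - 3)*(r - 2)*(r + 3)*(r^2 - 2*r - 8) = (r - 3)*(r - 2)*(r + 2)*(r + 3)*(r - 4)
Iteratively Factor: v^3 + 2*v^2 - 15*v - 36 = (v + 3)*(v^2 - v - 12) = (v - 4)*(v + 3)*(v + 3)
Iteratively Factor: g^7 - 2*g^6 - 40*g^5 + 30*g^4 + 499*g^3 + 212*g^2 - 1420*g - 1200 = (g + 4)*(g^6 - 6*g^5 - 16*g^4 + 94*g^3 + 123*g^2 - 280*g - 300) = (g + 1)*(g + 4)*(g^5 - 7*g^4 - 9*g^3 + 103*g^2 + 20*g - 300) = (g + 1)*(g + 2)*(g + 4)*(g^4 - 9*g^3 + 9*g^2 + 85*g - 150) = (g - 2)*(g + 1)*(g + 2)*(g + 4)*(g^3 - 7*g^2 - 5*g + 75) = (g - 5)*(g - 2)*(g + 1)*(g + 2)*(g + 4)*(g^2 - 2*g - 15) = (g - 5)*(g - 2)*(g + 1)*(g + 2)*(g + 3)*(g + 4)*(g - 5)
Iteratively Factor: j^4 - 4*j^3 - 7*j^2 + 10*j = (j + 2)*(j^3 - 6*j^2 + 5*j) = (j - 5)*(j + 2)*(j^2 - j) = (j - 5)*(j - 1)*(j + 2)*(j)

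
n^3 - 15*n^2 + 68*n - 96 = (n - 8)*(n - 4)*(n - 3)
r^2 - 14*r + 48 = (r - 8)*(r - 6)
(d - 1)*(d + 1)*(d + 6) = d^3 + 6*d^2 - d - 6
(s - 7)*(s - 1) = s^2 - 8*s + 7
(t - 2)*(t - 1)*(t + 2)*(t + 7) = t^4 + 6*t^3 - 11*t^2 - 24*t + 28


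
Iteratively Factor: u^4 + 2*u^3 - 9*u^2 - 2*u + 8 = (u + 4)*(u^3 - 2*u^2 - u + 2) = (u + 1)*(u + 4)*(u^2 - 3*u + 2) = (u - 1)*(u + 1)*(u + 4)*(u - 2)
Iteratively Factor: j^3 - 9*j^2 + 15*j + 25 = (j + 1)*(j^2 - 10*j + 25) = (j - 5)*(j + 1)*(j - 5)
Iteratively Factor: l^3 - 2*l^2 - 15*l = (l)*(l^2 - 2*l - 15) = l*(l - 5)*(l + 3)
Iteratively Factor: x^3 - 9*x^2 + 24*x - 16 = (x - 1)*(x^2 - 8*x + 16) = (x - 4)*(x - 1)*(x - 4)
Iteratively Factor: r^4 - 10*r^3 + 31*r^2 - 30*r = (r - 2)*(r^3 - 8*r^2 + 15*r) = r*(r - 2)*(r^2 - 8*r + 15) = r*(r - 5)*(r - 2)*(r - 3)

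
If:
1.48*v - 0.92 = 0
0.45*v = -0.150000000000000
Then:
No Solution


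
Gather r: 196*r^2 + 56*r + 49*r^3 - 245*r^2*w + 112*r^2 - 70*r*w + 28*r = 49*r^3 + r^2*(308 - 245*w) + r*(84 - 70*w)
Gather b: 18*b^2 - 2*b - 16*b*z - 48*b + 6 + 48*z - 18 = 18*b^2 + b*(-16*z - 50) + 48*z - 12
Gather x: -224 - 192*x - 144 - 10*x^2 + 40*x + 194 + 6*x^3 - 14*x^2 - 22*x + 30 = 6*x^3 - 24*x^2 - 174*x - 144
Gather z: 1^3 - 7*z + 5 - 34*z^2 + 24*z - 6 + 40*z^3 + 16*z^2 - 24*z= 40*z^3 - 18*z^2 - 7*z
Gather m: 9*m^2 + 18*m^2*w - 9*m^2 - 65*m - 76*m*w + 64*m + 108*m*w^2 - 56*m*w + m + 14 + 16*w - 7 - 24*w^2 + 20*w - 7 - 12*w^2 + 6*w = 18*m^2*w + m*(108*w^2 - 132*w) - 36*w^2 + 42*w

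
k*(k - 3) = k^2 - 3*k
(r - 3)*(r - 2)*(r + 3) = r^3 - 2*r^2 - 9*r + 18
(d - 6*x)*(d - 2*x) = d^2 - 8*d*x + 12*x^2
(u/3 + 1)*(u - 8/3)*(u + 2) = u^3/3 + 7*u^2/9 - 22*u/9 - 16/3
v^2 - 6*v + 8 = (v - 4)*(v - 2)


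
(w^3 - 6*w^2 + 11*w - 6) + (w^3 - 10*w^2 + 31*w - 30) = 2*w^3 - 16*w^2 + 42*w - 36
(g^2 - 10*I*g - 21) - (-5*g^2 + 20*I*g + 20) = 6*g^2 - 30*I*g - 41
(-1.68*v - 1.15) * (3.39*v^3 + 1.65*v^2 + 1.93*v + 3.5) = -5.6952*v^4 - 6.6705*v^3 - 5.1399*v^2 - 8.0995*v - 4.025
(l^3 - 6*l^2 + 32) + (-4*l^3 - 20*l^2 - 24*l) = -3*l^3 - 26*l^2 - 24*l + 32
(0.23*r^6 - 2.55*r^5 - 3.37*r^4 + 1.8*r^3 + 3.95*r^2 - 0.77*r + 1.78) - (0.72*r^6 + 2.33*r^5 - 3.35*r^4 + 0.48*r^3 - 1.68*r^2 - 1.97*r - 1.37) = -0.49*r^6 - 4.88*r^5 - 0.02*r^4 + 1.32*r^3 + 5.63*r^2 + 1.2*r + 3.15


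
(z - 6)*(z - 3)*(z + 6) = z^3 - 3*z^2 - 36*z + 108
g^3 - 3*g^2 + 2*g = g*(g - 2)*(g - 1)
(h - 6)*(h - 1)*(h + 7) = h^3 - 43*h + 42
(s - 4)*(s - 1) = s^2 - 5*s + 4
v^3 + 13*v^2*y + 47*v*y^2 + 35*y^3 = (v + y)*(v + 5*y)*(v + 7*y)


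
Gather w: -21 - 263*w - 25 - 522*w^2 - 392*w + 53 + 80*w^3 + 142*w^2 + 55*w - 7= 80*w^3 - 380*w^2 - 600*w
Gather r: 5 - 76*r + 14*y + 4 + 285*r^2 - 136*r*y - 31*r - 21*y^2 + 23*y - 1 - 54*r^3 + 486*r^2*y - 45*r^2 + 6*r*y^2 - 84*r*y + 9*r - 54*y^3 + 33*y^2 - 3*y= -54*r^3 + r^2*(486*y + 240) + r*(6*y^2 - 220*y - 98) - 54*y^3 + 12*y^2 + 34*y + 8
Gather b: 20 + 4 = 24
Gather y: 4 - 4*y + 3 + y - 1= 6 - 3*y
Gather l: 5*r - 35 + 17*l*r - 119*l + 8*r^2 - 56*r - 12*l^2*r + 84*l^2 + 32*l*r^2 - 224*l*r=l^2*(84 - 12*r) + l*(32*r^2 - 207*r - 119) + 8*r^2 - 51*r - 35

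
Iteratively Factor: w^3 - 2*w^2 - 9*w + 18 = (w - 3)*(w^2 + w - 6) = (w - 3)*(w - 2)*(w + 3)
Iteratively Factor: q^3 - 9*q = (q + 3)*(q^2 - 3*q) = (q - 3)*(q + 3)*(q)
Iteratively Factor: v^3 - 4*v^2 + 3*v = (v - 3)*(v^2 - v) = v*(v - 3)*(v - 1)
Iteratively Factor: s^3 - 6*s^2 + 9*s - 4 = (s - 1)*(s^2 - 5*s + 4) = (s - 1)^2*(s - 4)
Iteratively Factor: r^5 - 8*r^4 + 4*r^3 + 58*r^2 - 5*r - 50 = (r - 5)*(r^4 - 3*r^3 - 11*r^2 + 3*r + 10) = (r - 5)^2*(r^3 + 2*r^2 - r - 2) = (r - 5)^2*(r + 1)*(r^2 + r - 2) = (r - 5)^2*(r + 1)*(r + 2)*(r - 1)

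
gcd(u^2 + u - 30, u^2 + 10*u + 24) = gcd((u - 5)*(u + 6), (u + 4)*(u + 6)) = u + 6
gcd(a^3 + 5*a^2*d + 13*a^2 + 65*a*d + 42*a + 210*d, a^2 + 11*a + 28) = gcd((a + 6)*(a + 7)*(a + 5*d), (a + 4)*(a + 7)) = a + 7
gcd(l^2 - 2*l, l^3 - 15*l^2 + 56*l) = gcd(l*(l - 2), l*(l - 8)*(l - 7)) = l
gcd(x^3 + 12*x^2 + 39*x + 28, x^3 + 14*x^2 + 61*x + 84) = x^2 + 11*x + 28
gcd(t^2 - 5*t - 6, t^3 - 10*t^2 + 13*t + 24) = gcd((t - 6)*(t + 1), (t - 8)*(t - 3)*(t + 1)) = t + 1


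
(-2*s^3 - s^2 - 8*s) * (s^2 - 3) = -2*s^5 - s^4 - 2*s^3 + 3*s^2 + 24*s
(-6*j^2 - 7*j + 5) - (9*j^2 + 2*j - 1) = -15*j^2 - 9*j + 6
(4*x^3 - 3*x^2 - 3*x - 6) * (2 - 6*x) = -24*x^4 + 26*x^3 + 12*x^2 + 30*x - 12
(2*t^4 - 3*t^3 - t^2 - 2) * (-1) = -2*t^4 + 3*t^3 + t^2 + 2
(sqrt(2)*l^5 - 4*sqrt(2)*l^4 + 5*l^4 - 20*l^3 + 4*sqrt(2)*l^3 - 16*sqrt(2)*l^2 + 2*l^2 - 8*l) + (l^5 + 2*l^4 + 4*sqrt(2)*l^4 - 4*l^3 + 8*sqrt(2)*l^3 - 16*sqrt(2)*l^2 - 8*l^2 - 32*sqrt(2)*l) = l^5 + sqrt(2)*l^5 + 7*l^4 - 24*l^3 + 12*sqrt(2)*l^3 - 32*sqrt(2)*l^2 - 6*l^2 - 32*sqrt(2)*l - 8*l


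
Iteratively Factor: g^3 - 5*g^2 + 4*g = (g - 4)*(g^2 - g) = (g - 4)*(g - 1)*(g)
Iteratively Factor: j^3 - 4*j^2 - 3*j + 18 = (j + 2)*(j^2 - 6*j + 9) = (j - 3)*(j + 2)*(j - 3)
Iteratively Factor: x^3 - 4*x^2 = (x)*(x^2 - 4*x) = x^2*(x - 4)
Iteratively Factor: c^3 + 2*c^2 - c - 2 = (c + 1)*(c^2 + c - 2) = (c + 1)*(c + 2)*(c - 1)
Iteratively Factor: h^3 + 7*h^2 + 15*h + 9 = (h + 1)*(h^2 + 6*h + 9) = (h + 1)*(h + 3)*(h + 3)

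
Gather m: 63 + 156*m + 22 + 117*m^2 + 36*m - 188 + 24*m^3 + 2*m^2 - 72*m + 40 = 24*m^3 + 119*m^2 + 120*m - 63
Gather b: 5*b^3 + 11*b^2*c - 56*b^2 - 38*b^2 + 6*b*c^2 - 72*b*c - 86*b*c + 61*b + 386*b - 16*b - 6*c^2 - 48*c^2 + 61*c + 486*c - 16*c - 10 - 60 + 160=5*b^3 + b^2*(11*c - 94) + b*(6*c^2 - 158*c + 431) - 54*c^2 + 531*c + 90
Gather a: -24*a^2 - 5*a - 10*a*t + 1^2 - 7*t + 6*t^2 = -24*a^2 + a*(-10*t - 5) + 6*t^2 - 7*t + 1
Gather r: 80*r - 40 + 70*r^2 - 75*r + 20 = 70*r^2 + 5*r - 20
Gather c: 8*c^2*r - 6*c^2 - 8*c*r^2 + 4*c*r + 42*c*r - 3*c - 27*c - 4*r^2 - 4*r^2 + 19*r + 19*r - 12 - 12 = c^2*(8*r - 6) + c*(-8*r^2 + 46*r - 30) - 8*r^2 + 38*r - 24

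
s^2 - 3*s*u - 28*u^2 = (s - 7*u)*(s + 4*u)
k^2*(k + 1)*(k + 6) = k^4 + 7*k^3 + 6*k^2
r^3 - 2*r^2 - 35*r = r*(r - 7)*(r + 5)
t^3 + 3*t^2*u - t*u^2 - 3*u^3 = (t - u)*(t + u)*(t + 3*u)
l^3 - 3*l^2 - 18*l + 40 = (l - 5)*(l - 2)*(l + 4)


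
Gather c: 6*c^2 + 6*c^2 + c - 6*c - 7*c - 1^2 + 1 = 12*c^2 - 12*c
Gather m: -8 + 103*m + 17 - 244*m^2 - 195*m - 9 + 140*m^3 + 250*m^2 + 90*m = 140*m^3 + 6*m^2 - 2*m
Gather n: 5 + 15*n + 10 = 15*n + 15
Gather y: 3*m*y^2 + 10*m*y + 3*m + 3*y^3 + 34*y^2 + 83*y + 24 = 3*m + 3*y^3 + y^2*(3*m + 34) + y*(10*m + 83) + 24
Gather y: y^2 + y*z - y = y^2 + y*(z - 1)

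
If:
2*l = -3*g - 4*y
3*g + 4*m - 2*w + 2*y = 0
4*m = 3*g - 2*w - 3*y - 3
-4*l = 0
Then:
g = -4*y/3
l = 0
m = -5*y/8 - 3/8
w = -9*y/4 - 3/4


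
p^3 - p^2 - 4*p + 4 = (p - 2)*(p - 1)*(p + 2)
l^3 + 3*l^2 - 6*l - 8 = (l - 2)*(l + 1)*(l + 4)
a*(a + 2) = a^2 + 2*a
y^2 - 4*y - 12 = (y - 6)*(y + 2)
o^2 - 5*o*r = o*(o - 5*r)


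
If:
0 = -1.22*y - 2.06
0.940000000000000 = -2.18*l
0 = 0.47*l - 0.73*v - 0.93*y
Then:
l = -0.43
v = 1.87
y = -1.69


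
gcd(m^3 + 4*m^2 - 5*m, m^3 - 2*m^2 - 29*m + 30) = m^2 + 4*m - 5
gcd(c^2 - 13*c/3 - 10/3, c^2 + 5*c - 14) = 1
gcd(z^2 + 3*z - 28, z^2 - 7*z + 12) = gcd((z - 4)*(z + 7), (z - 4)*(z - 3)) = z - 4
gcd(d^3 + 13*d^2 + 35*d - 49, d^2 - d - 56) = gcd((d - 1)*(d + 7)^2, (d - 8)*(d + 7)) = d + 7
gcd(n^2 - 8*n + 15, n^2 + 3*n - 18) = n - 3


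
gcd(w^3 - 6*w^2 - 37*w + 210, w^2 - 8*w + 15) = w - 5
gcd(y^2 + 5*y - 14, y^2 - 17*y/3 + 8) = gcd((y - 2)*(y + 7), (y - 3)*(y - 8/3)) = 1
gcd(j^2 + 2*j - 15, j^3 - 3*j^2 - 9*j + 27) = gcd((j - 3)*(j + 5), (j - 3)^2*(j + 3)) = j - 3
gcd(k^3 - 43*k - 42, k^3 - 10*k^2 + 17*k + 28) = k^2 - 6*k - 7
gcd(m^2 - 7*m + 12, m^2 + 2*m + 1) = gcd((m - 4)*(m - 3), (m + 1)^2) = 1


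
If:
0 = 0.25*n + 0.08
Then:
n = -0.32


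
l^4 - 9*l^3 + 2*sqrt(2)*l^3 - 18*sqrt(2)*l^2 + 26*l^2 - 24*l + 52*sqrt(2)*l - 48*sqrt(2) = (l - 4)*(l - 3)*(l - 2)*(l + 2*sqrt(2))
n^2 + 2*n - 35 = (n - 5)*(n + 7)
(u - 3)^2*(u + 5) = u^3 - u^2 - 21*u + 45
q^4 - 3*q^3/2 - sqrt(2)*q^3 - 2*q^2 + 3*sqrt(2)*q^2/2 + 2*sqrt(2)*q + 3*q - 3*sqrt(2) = (q - 3/2)*(q - sqrt(2))^2*(q + sqrt(2))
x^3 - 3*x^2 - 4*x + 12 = (x - 3)*(x - 2)*(x + 2)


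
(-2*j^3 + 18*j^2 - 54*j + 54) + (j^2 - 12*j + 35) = -2*j^3 + 19*j^2 - 66*j + 89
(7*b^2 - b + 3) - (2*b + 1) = 7*b^2 - 3*b + 2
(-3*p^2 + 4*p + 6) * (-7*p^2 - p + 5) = 21*p^4 - 25*p^3 - 61*p^2 + 14*p + 30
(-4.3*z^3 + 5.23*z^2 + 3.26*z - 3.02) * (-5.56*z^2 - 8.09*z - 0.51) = 23.908*z^5 + 5.7082*z^4 - 58.2433*z^3 - 12.2495*z^2 + 22.7692*z + 1.5402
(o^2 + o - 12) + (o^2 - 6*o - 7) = 2*o^2 - 5*o - 19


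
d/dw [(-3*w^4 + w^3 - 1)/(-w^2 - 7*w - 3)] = (3*w^2*(4*w - 1)*(w^2 + 7*w + 3) - (2*w + 7)*(3*w^4 - w^3 + 1))/(w^2 + 7*w + 3)^2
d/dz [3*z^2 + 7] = 6*z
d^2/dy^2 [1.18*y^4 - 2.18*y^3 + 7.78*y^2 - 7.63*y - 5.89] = 14.16*y^2 - 13.08*y + 15.56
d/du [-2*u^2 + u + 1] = 1 - 4*u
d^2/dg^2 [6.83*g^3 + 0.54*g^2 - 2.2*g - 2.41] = 40.98*g + 1.08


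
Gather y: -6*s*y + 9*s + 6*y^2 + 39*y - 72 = 9*s + 6*y^2 + y*(39 - 6*s) - 72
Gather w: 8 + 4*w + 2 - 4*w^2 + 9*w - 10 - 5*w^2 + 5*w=-9*w^2 + 18*w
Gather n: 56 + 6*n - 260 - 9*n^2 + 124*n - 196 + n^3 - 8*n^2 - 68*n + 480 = n^3 - 17*n^2 + 62*n + 80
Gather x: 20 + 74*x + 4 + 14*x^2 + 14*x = 14*x^2 + 88*x + 24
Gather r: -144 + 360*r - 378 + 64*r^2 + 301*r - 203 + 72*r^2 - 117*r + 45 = 136*r^2 + 544*r - 680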